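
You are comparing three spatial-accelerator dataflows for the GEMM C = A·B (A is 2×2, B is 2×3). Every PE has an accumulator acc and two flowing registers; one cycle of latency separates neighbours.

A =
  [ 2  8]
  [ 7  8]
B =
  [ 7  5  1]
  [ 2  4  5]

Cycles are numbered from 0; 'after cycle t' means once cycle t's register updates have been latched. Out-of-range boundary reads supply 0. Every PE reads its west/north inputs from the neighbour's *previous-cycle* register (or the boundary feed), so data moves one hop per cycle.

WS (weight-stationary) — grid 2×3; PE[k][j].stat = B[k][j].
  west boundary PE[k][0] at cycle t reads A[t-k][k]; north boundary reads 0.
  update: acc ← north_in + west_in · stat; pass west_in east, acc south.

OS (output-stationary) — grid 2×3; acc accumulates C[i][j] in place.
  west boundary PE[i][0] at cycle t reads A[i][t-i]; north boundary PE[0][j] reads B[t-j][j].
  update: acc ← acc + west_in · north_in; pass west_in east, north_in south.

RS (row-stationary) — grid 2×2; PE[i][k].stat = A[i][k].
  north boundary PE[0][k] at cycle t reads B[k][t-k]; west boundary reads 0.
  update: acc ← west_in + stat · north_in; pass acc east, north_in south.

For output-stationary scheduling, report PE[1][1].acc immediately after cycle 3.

Tracing OS — 2×3 array, target PE[1][1]:
  @0  [0,1]  acc 0  |  →0  ↓0
  @0  [1,0]  acc 0  |  →0  ↓0
  @0  [1,1]  acc 0  |  →0  ↓0
  @1  [0,1]  acc 10  |  →2  ↓5
  @1  [1,0]  acc 49  |  →7  ↓7
  @1  [1,1]  acc 0  |  →0  ↓0
  @2  [0,1]  acc 42  |  →8  ↓4
  @2  [1,0]  acc 65  |  →8  ↓2
  @2  [1,1]  acc 35  |  →7  ↓5
  @3  [0,1]  acc 42  |  →0  ↓0
  @3  [1,0]  acc 65  |  →0  ↓0
  @3  [1,1]  acc 67  |  →8  ↓4

PE[1][1].acc = 67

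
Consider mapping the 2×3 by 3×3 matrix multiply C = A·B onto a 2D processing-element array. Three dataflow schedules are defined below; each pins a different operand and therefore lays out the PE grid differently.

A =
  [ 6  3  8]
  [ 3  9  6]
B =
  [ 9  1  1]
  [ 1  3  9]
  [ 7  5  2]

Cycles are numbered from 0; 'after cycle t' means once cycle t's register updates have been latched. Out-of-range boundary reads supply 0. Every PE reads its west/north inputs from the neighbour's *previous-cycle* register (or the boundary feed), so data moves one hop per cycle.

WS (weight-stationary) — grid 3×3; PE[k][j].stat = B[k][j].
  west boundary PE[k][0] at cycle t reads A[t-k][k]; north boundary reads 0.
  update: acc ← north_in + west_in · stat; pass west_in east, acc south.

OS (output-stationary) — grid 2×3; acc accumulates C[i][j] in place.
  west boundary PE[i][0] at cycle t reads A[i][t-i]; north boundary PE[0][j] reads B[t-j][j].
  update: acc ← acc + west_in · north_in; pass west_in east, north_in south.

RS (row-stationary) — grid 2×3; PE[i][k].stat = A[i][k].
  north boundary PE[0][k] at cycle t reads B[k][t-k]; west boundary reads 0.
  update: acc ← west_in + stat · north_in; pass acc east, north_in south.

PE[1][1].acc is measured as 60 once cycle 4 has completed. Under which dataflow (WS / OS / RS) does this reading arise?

dataflow = OS

Under WS (3×3), PE[1][1]:
  c0 r1c1: 0 / 0 / 0
  c1 r1c1: 0 / 0 / 0
  c2 r1c1: 15 / 3 / 15
  c3 r1c1: 30 / 9 / 30
  c4 r1c1: 0 / 0 / 0
Under OS (2×3), PE[1][1]:
  c0 r1c1: 0 / 0 / 0
  c1 r1c1: 0 / 0 / 0
  c2 r1c1: 3 / 3 / 1
  c3 r1c1: 30 / 9 / 3
  c4 r1c1: 60 / 6 / 5
Under RS (2×3), PE[1][1]:
  c0 r1c1: 0 / 0 / 0
  c1 r1c1: 0 / 0 / 0
  c2 r1c1: 36 / 36 / 1
  c3 r1c1: 30 / 30 / 3
  c4 r1c1: 84 / 84 / 9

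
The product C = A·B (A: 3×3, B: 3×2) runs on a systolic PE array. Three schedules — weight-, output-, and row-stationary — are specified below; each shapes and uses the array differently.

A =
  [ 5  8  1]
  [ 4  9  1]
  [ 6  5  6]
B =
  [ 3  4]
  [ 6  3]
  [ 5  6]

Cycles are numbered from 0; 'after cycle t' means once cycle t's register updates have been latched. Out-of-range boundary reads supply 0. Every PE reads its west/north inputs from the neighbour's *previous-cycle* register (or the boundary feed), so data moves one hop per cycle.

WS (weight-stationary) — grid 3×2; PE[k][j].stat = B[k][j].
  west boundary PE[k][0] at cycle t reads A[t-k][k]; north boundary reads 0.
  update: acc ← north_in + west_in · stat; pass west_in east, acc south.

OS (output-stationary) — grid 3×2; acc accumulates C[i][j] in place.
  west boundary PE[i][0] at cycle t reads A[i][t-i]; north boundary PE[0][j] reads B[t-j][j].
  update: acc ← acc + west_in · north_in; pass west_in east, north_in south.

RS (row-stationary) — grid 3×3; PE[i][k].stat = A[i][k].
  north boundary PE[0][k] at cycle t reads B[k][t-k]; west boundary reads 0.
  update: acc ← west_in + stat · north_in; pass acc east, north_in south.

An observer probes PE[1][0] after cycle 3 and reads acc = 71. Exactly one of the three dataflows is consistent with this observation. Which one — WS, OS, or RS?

dataflow = OS

Under WS (3×2), PE[1][0]:
  t=0 PE[1][0]: acc=0 h=0 v=0
  t=1 PE[1][0]: acc=63 h=8 v=63
  t=2 PE[1][0]: acc=66 h=9 v=66
  t=3 PE[1][0]: acc=48 h=5 v=48
Under OS (3×2), PE[1][0]:
  t=0 PE[1][0]: acc=0 h=0 v=0
  t=1 PE[1][0]: acc=12 h=4 v=3
  t=2 PE[1][0]: acc=66 h=9 v=6
  t=3 PE[1][0]: acc=71 h=1 v=5
Under RS (3×3), PE[1][0]:
  t=0 PE[1][0]: acc=0 h=0 v=0
  t=1 PE[1][0]: acc=12 h=12 v=3
  t=2 PE[1][0]: acc=16 h=16 v=4
  t=3 PE[1][0]: acc=0 h=0 v=0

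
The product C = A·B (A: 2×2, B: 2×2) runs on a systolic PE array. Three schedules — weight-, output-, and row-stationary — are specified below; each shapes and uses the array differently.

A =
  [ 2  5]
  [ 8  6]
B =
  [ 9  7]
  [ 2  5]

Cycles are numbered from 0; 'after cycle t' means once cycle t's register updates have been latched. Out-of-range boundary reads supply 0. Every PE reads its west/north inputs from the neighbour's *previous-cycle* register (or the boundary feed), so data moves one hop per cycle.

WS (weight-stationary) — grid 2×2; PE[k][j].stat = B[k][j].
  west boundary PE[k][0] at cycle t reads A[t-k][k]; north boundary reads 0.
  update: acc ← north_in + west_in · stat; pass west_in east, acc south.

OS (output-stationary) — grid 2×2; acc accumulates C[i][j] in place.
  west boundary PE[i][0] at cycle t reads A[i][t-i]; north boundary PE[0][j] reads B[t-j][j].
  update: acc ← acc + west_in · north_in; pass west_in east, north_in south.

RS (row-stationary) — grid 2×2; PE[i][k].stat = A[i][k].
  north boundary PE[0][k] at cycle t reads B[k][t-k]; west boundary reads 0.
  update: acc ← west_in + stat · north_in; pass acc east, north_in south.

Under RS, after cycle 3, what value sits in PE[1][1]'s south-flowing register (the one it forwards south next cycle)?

Tracing RS — 2×2 array, target PE[1][1]:
  t=0 PE[0][1]: acc=0 h=0 v=0
  t=0 PE[1][0]: acc=0 h=0 v=0
  t=0 PE[1][1]: acc=0 h=0 v=0
  t=1 PE[0][1]: acc=28 h=28 v=2
  t=1 PE[1][0]: acc=72 h=72 v=9
  t=1 PE[1][1]: acc=0 h=0 v=0
  t=2 PE[0][1]: acc=39 h=39 v=5
  t=2 PE[1][0]: acc=56 h=56 v=7
  t=2 PE[1][1]: acc=84 h=84 v=2
  t=3 PE[0][1]: acc=0 h=0 v=0
  t=3 PE[1][0]: acc=0 h=0 v=0
  t=3 PE[1][1]: acc=86 h=86 v=5

register = 5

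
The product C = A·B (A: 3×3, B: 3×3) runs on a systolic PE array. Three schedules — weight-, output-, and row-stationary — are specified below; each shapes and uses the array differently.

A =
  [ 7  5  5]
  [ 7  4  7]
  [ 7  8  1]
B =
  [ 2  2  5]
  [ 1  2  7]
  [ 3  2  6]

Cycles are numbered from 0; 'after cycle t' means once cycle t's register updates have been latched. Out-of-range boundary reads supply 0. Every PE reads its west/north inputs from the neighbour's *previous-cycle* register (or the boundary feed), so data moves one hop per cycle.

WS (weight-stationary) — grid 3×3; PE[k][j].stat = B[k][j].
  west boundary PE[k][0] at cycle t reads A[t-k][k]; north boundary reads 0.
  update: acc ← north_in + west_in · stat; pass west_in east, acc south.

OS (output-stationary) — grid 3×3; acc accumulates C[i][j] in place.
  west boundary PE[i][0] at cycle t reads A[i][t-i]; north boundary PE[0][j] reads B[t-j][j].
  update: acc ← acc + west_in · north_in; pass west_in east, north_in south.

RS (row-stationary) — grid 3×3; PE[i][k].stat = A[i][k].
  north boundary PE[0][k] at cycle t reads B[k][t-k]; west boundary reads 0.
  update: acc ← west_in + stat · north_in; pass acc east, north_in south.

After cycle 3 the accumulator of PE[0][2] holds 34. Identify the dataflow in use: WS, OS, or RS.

dataflow = RS

WS (3×3 grid), PE[0][2]:
  0: (0,2).acc=0  regs=<0,0>
  1: (0,2).acc=0  regs=<0,0>
  2: (0,2).acc=35  regs=<7,35>
  3: (0,2).acc=35  regs=<7,35>
OS (3×3 grid), PE[0][2]:
  0: (0,2).acc=0  regs=<0,0>
  1: (0,2).acc=0  regs=<0,0>
  2: (0,2).acc=35  regs=<7,5>
  3: (0,2).acc=70  regs=<5,7>
RS (3×3 grid), PE[0][2]:
  0: (0,2).acc=0  regs=<0,0>
  1: (0,2).acc=0  regs=<0,0>
  2: (0,2).acc=34  regs=<34,3>
  3: (0,2).acc=34  regs=<34,2>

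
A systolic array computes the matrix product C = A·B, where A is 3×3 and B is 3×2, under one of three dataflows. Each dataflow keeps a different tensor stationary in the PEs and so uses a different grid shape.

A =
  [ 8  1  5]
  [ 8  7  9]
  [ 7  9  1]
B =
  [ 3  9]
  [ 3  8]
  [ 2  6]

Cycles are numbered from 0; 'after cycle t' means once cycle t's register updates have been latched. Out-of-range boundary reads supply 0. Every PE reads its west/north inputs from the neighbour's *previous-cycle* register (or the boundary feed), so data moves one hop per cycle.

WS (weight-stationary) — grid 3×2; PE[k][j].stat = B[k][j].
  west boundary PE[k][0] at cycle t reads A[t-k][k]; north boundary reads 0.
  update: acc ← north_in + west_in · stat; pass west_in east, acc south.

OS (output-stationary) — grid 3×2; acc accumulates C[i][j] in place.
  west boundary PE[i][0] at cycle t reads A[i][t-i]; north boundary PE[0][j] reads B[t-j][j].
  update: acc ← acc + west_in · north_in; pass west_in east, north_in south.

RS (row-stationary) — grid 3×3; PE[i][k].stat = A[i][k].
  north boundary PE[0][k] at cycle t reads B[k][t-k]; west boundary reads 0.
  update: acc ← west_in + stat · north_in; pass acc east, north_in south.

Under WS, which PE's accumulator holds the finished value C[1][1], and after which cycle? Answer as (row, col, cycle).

(row, col, cycle) = (2, 1, 4)

Under WS, C[1][1] lands at PE[2][1]:
  cycle 0: PE[2][1] → acc 0, east 0, south 0
  cycle 1: PE[2][1] → acc 0, east 0, south 0
  cycle 2: PE[2][1] → acc 0, east 0, south 0
  cycle 3: PE[2][1] → acc 110, east 5, south 110
  cycle 4: PE[2][1] → acc 182, east 9, south 182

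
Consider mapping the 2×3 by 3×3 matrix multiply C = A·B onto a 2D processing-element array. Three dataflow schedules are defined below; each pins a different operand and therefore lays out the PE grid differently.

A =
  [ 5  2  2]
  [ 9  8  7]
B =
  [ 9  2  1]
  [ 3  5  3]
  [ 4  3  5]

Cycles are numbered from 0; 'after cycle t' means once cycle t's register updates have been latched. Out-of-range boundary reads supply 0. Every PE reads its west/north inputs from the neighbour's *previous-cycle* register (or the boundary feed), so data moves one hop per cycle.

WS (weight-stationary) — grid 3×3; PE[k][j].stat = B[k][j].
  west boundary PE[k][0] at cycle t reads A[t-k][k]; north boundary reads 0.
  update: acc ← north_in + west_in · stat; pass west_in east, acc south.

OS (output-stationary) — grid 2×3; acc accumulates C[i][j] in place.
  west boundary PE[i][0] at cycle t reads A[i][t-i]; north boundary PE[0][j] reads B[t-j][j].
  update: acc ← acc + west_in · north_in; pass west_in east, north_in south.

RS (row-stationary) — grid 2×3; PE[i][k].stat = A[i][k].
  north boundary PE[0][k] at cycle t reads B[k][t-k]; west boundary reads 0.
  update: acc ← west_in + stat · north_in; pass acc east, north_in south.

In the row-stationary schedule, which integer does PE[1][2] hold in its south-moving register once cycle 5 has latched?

RS on a 2×3 grid — tracing PE[1][2] and its feeders:
  @0  [0,2]  acc 0  |  →0  ↓0
  @0  [1,1]  acc 0  |  →0  ↓0
  @0  [1,2]  acc 0  |  →0  ↓0
  @1  [0,2]  acc 0  |  →0  ↓0
  @1  [1,1]  acc 0  |  →0  ↓0
  @1  [1,2]  acc 0  |  →0  ↓0
  @2  [0,2]  acc 59  |  →59  ↓4
  @2  [1,1]  acc 105  |  →105  ↓3
  @2  [1,2]  acc 0  |  →0  ↓0
  @3  [0,2]  acc 26  |  →26  ↓3
  @3  [1,1]  acc 58  |  →58  ↓5
  @3  [1,2]  acc 133  |  →133  ↓4
  @4  [0,2]  acc 21  |  →21  ↓5
  @4  [1,1]  acc 33  |  →33  ↓3
  @4  [1,2]  acc 79  |  →79  ↓3
  @5  [0,2]  acc 0  |  →0  ↓0
  @5  [1,1]  acc 0  |  →0  ↓0
  @5  [1,2]  acc 68  |  →68  ↓5

register = 5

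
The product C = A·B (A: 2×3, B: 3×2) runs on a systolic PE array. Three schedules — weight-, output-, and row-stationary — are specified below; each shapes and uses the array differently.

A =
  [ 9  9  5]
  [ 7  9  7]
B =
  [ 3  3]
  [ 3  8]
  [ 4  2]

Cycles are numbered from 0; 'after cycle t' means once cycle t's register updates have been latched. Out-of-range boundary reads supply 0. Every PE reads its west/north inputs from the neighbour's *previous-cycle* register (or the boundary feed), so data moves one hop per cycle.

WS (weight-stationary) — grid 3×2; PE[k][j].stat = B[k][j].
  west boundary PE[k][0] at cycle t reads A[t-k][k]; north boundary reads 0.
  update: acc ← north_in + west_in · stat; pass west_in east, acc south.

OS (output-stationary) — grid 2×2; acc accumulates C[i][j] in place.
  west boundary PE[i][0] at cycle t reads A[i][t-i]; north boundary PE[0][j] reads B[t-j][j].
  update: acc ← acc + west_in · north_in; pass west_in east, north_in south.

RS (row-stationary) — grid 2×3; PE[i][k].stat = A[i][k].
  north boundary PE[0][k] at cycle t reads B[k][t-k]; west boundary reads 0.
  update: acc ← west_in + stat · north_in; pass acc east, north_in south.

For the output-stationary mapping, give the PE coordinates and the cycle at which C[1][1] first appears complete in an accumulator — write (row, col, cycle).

(row, col, cycle) = (1, 1, 4)

OS: C[1][1] accumulates in PE[1][1]:
  cycle 0: PE[1][1] → acc 0, east 0, south 0
  cycle 1: PE[1][1] → acc 0, east 0, south 0
  cycle 2: PE[1][1] → acc 21, east 7, south 3
  cycle 3: PE[1][1] → acc 93, east 9, south 8
  cycle 4: PE[1][1] → acc 107, east 7, south 2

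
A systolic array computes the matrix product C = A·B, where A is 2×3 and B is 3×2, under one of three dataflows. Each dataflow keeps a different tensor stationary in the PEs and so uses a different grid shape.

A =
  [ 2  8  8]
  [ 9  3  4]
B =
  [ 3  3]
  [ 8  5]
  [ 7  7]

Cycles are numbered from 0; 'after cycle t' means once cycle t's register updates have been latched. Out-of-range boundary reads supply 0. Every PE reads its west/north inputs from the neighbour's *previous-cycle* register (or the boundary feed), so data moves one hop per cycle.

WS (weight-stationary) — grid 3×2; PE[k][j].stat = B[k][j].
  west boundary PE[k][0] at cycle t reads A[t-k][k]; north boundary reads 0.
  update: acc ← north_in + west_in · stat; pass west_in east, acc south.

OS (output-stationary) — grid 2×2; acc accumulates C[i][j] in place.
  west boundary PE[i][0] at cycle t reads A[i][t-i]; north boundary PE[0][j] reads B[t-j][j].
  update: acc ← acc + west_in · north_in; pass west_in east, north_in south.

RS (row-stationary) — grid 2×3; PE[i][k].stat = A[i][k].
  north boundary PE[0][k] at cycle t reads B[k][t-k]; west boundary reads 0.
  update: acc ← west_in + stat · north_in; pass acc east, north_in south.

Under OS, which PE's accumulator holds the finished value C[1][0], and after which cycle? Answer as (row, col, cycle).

(row, col, cycle) = (1, 0, 3)

Under OS, C[1][0] lands at PE[1][0]:
  after 0 — PE[1][0] acc=0, pass-E 0, pass-S 0
  after 1 — PE[1][0] acc=27, pass-E 9, pass-S 3
  after 2 — PE[1][0] acc=51, pass-E 3, pass-S 8
  after 3 — PE[1][0] acc=79, pass-E 4, pass-S 7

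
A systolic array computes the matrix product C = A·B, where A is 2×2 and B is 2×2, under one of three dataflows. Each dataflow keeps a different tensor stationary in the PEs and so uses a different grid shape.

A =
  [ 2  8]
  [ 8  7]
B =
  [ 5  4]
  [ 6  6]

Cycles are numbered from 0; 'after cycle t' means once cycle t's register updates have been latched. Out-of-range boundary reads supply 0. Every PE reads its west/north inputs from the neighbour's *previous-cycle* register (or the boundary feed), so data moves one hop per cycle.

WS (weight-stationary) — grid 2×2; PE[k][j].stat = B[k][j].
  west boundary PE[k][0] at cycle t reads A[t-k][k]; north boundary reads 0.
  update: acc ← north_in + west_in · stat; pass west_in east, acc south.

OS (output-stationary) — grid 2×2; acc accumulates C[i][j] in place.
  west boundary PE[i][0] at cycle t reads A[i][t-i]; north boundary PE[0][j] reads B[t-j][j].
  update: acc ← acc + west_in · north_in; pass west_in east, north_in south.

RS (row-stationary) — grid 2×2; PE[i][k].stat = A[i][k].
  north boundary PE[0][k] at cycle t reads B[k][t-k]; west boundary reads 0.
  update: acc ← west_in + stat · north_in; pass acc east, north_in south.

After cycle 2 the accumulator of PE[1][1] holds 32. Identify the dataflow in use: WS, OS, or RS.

dataflow = OS

— WS: 2×2; PE[1][1] trace:
  t=0 PE[1][1]: acc=0 h=0 v=0
  t=1 PE[1][1]: acc=0 h=0 v=0
  t=2 PE[1][1]: acc=56 h=8 v=56
— OS: 2×2; PE[1][1] trace:
  t=0 PE[1][1]: acc=0 h=0 v=0
  t=1 PE[1][1]: acc=0 h=0 v=0
  t=2 PE[1][1]: acc=32 h=8 v=4
— RS: 2×2; PE[1][1] trace:
  t=0 PE[1][1]: acc=0 h=0 v=0
  t=1 PE[1][1]: acc=0 h=0 v=0
  t=2 PE[1][1]: acc=82 h=82 v=6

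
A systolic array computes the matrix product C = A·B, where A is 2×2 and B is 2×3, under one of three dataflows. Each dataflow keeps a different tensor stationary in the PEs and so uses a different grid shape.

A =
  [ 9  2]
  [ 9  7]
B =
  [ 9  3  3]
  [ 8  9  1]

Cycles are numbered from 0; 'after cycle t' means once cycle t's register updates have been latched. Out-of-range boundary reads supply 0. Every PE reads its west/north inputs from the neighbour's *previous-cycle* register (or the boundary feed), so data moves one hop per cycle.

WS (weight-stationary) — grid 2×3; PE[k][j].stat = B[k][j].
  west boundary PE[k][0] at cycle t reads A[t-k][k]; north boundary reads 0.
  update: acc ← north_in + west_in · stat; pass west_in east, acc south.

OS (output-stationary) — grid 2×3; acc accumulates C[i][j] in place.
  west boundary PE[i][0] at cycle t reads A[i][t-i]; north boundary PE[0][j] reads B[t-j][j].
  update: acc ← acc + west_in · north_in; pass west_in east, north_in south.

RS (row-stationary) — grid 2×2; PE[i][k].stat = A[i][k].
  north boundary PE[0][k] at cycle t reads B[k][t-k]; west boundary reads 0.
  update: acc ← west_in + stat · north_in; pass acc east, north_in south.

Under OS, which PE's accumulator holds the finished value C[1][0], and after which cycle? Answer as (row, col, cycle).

(row, col, cycle) = (1, 0, 2)

Under OS, C[1][0] lands at PE[1][0]:
  cycle 0: PE[1][0] → acc 0, east 0, south 0
  cycle 1: PE[1][0] → acc 81, east 9, south 9
  cycle 2: PE[1][0] → acc 137, east 7, south 8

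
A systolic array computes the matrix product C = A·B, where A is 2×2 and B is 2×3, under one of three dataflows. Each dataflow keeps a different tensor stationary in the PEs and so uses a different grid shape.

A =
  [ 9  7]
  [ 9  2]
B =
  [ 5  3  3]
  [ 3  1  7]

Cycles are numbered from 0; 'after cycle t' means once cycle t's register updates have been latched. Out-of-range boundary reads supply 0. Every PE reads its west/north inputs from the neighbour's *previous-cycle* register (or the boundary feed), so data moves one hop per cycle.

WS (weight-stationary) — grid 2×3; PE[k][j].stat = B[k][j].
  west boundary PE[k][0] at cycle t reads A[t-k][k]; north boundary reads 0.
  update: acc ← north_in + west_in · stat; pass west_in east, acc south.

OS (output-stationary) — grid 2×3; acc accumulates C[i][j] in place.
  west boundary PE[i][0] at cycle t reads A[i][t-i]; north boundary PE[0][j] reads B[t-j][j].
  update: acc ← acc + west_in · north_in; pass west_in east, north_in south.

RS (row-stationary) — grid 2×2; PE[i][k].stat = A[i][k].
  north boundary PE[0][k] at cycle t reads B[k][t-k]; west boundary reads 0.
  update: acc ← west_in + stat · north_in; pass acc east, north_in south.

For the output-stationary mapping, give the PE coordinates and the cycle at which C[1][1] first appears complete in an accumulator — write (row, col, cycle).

Under OS, C[1][1] lands at PE[1][1]:
  [0] (1,1) acc=0 (h:0 v:0)
  [1] (1,1) acc=0 (h:0 v:0)
  [2] (1,1) acc=27 (h:9 v:3)
  [3] (1,1) acc=29 (h:2 v:1)

(row, col, cycle) = (1, 1, 3)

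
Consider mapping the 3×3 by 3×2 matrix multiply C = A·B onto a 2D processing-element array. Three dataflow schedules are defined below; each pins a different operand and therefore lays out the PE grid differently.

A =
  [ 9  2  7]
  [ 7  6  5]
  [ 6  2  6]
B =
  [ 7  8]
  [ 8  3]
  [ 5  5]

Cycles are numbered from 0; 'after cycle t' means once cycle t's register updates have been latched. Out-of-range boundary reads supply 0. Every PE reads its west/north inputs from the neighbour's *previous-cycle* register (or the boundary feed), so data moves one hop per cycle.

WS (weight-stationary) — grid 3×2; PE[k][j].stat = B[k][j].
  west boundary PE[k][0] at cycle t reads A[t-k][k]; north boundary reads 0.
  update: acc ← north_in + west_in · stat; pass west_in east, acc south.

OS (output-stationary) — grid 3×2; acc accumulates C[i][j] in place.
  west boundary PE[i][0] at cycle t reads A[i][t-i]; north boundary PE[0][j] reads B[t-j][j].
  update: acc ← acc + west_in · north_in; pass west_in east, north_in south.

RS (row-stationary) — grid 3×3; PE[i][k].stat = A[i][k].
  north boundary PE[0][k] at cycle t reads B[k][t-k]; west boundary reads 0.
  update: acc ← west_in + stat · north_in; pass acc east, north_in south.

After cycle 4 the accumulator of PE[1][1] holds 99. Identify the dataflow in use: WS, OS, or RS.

dataflow = OS

WS (3×2 grid), PE[1][1]:
  cycle 0: PE[1][1] → acc 0, east 0, south 0
  cycle 1: PE[1][1] → acc 0, east 0, south 0
  cycle 2: PE[1][1] → acc 78, east 2, south 78
  cycle 3: PE[1][1] → acc 74, east 6, south 74
  cycle 4: PE[1][1] → acc 54, east 2, south 54
OS (3×2 grid), PE[1][1]:
  cycle 0: PE[1][1] → acc 0, east 0, south 0
  cycle 1: PE[1][1] → acc 0, east 0, south 0
  cycle 2: PE[1][1] → acc 56, east 7, south 8
  cycle 3: PE[1][1] → acc 74, east 6, south 3
  cycle 4: PE[1][1] → acc 99, east 5, south 5
RS (3×3 grid), PE[1][1]:
  cycle 0: PE[1][1] → acc 0, east 0, south 0
  cycle 1: PE[1][1] → acc 0, east 0, south 0
  cycle 2: PE[1][1] → acc 97, east 97, south 8
  cycle 3: PE[1][1] → acc 74, east 74, south 3
  cycle 4: PE[1][1] → acc 0, east 0, south 0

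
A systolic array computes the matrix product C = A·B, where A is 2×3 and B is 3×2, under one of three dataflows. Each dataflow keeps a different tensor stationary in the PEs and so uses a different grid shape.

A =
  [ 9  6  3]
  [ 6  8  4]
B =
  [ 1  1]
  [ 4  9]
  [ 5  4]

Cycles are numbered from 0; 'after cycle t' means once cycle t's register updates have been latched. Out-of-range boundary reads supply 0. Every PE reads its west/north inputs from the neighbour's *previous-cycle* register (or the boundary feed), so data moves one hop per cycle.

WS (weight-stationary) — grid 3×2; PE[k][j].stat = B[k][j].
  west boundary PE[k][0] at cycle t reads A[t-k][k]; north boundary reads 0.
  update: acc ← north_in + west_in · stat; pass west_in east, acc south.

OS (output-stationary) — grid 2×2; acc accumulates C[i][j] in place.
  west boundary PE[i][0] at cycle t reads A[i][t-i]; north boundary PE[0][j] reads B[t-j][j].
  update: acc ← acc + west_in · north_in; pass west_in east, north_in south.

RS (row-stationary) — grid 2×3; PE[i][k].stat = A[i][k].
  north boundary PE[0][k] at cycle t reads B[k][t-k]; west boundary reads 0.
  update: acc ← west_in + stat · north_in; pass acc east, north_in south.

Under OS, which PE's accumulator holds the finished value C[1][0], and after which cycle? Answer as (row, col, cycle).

(row, col, cycle) = (1, 0, 3)

OS — PE[1][0] is where C[1][0] collects:
  t=0 PE[1][0]: acc=0 h=0 v=0
  t=1 PE[1][0]: acc=6 h=6 v=1
  t=2 PE[1][0]: acc=38 h=8 v=4
  t=3 PE[1][0]: acc=58 h=4 v=5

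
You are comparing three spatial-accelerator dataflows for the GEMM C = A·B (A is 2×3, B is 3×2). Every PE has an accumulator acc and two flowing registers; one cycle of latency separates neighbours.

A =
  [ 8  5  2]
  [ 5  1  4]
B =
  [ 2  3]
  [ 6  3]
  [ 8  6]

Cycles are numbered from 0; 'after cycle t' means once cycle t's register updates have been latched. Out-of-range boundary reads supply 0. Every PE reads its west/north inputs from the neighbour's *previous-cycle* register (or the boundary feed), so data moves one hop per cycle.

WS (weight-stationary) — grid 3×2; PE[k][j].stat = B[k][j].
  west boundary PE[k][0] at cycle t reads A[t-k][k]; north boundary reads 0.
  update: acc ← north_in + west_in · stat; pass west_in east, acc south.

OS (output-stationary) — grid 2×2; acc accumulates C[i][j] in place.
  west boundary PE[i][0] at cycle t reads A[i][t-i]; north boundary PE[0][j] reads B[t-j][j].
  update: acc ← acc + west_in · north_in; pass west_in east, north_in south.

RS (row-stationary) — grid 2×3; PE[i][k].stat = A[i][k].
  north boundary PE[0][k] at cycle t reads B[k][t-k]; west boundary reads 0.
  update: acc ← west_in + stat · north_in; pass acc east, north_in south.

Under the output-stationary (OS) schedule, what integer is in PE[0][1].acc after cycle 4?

OS (2×2). Following PE[0][1] plus its west/north inputs:
  after 0 — PE[0][0] acc=16, pass-E 8, pass-S 2
  after 0 — PE[0][1] acc=0, pass-E 0, pass-S 0
  after 1 — PE[0][0] acc=46, pass-E 5, pass-S 6
  after 1 — PE[0][1] acc=24, pass-E 8, pass-S 3
  after 2 — PE[0][0] acc=62, pass-E 2, pass-S 8
  after 2 — PE[0][1] acc=39, pass-E 5, pass-S 3
  after 3 — PE[0][0] acc=62, pass-E 0, pass-S 0
  after 3 — PE[0][1] acc=51, pass-E 2, pass-S 6
  after 4 — PE[0][0] acc=62, pass-E 0, pass-S 0
  after 4 — PE[0][1] acc=51, pass-E 0, pass-S 0

PE[0][1].acc = 51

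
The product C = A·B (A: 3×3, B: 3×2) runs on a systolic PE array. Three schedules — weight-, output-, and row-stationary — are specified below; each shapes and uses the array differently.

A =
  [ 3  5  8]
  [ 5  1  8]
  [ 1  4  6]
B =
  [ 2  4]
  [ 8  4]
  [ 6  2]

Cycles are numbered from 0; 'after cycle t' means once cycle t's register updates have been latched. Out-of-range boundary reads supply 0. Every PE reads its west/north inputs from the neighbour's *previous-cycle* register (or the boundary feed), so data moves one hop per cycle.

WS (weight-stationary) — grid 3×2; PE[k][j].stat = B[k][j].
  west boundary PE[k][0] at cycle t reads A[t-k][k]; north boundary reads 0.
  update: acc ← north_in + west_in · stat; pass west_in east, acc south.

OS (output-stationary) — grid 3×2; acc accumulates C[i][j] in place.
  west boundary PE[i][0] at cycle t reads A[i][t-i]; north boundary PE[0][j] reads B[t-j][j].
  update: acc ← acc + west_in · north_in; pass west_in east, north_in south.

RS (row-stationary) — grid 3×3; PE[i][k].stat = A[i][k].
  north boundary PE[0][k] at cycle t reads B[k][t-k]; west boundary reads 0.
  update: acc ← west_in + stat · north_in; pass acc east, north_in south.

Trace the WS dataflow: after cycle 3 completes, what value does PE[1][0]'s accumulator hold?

PE[1][0].acc = 34

Tracing WS — 3×2 array, target PE[1][0]:
  cycle 0: PE[0][0] → acc 6, east 3, south 6
  cycle 0: PE[1][0] → acc 0, east 0, south 0
  cycle 1: PE[0][0] → acc 10, east 5, south 10
  cycle 1: PE[1][0] → acc 46, east 5, south 46
  cycle 2: PE[0][0] → acc 2, east 1, south 2
  cycle 2: PE[1][0] → acc 18, east 1, south 18
  cycle 3: PE[0][0] → acc 0, east 0, south 0
  cycle 3: PE[1][0] → acc 34, east 4, south 34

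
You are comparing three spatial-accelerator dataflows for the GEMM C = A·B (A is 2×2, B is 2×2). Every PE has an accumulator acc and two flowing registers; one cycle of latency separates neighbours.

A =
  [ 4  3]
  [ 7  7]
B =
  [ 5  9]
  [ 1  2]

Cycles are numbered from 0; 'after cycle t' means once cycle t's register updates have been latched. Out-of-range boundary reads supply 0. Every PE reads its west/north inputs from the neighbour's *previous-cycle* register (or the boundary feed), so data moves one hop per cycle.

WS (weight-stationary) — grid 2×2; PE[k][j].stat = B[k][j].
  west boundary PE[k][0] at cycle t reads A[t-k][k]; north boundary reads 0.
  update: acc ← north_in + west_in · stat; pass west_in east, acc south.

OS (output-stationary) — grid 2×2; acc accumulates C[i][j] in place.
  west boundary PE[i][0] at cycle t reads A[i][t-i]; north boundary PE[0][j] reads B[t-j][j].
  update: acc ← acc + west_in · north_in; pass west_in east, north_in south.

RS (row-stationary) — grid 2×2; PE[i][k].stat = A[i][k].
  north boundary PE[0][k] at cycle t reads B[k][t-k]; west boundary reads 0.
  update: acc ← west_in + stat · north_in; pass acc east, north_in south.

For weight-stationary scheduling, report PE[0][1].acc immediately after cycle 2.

PE[0][1].acc = 63

WS (2×2). Following PE[0][1] plus its west/north inputs:
  [0] (0,0) acc=20 (h:4 v:20)
  [0] (0,1) acc=0 (h:0 v:0)
  [1] (0,0) acc=35 (h:7 v:35)
  [1] (0,1) acc=36 (h:4 v:36)
  [2] (0,0) acc=0 (h:0 v:0)
  [2] (0,1) acc=63 (h:7 v:63)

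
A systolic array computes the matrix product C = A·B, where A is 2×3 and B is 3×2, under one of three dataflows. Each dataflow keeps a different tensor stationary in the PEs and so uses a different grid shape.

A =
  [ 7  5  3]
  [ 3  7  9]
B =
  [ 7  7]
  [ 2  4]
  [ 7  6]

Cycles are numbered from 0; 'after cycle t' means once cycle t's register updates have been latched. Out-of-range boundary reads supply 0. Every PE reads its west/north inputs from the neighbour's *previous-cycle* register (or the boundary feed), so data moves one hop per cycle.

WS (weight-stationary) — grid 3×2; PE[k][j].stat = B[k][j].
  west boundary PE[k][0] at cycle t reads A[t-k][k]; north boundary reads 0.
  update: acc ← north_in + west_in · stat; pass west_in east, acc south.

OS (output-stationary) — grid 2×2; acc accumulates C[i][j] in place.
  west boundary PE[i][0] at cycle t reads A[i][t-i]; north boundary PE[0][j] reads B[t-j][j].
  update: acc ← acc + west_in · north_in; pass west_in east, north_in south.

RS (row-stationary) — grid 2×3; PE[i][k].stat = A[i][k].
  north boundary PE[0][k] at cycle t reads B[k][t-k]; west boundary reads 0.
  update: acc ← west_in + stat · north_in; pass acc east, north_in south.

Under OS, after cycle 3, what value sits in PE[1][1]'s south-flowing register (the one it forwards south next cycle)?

OS 2×2: PE[1][1] cycle-by-cycle (with neighbour feeds):
  t=0 PE[0][1]: acc=0 h=0 v=0
  t=0 PE[1][0]: acc=0 h=0 v=0
  t=0 PE[1][1]: acc=0 h=0 v=0
  t=1 PE[0][1]: acc=49 h=7 v=7
  t=1 PE[1][0]: acc=21 h=3 v=7
  t=1 PE[1][1]: acc=0 h=0 v=0
  t=2 PE[0][1]: acc=69 h=5 v=4
  t=2 PE[1][0]: acc=35 h=7 v=2
  t=2 PE[1][1]: acc=21 h=3 v=7
  t=3 PE[0][1]: acc=87 h=3 v=6
  t=3 PE[1][0]: acc=98 h=9 v=7
  t=3 PE[1][1]: acc=49 h=7 v=4

register = 4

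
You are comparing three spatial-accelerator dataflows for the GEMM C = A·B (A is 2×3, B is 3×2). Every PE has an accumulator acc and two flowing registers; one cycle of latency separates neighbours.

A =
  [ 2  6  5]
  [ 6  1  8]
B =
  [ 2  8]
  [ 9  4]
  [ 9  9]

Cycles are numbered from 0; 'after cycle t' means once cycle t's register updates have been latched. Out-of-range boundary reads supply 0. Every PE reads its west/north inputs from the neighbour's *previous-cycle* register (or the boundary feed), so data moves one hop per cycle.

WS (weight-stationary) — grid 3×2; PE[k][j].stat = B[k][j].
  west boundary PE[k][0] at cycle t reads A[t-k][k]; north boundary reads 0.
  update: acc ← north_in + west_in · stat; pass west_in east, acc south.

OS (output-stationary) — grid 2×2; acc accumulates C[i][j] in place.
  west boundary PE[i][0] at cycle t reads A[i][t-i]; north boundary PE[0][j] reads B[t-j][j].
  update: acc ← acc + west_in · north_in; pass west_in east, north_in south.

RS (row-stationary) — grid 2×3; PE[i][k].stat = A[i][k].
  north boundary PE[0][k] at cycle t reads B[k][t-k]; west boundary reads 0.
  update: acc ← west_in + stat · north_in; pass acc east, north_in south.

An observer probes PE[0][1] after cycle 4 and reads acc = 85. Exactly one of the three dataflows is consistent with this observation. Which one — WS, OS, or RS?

— WS: 3×2; PE[0][1] trace:
  [0] (0,1) acc=0 (h:0 v:0)
  [1] (0,1) acc=16 (h:2 v:16)
  [2] (0,1) acc=48 (h:6 v:48)
  [3] (0,1) acc=0 (h:0 v:0)
  [4] (0,1) acc=0 (h:0 v:0)
— OS: 2×2; PE[0][1] trace:
  [0] (0,1) acc=0 (h:0 v:0)
  [1] (0,1) acc=16 (h:2 v:8)
  [2] (0,1) acc=40 (h:6 v:4)
  [3] (0,1) acc=85 (h:5 v:9)
  [4] (0,1) acc=85 (h:0 v:0)
— RS: 2×3; PE[0][1] trace:
  [0] (0,1) acc=0 (h:0 v:0)
  [1] (0,1) acc=58 (h:58 v:9)
  [2] (0,1) acc=40 (h:40 v:4)
  [3] (0,1) acc=0 (h:0 v:0)
  [4] (0,1) acc=0 (h:0 v:0)

dataflow = OS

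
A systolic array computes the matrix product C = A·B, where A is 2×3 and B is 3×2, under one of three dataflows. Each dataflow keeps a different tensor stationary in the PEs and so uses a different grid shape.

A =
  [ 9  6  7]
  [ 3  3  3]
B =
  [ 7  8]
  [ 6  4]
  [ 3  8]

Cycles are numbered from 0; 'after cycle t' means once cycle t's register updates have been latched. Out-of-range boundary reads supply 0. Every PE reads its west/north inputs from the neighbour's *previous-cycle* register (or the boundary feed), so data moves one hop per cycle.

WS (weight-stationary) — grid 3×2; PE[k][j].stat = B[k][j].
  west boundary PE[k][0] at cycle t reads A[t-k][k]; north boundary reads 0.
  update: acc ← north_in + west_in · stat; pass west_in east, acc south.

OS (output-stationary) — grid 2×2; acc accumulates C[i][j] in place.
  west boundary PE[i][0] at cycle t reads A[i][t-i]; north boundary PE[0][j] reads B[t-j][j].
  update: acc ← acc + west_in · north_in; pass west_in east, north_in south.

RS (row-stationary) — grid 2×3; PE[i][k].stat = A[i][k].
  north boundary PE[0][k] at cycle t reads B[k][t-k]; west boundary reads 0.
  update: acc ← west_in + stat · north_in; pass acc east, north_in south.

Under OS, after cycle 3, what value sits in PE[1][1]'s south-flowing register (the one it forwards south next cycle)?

register = 4

OS 2×2: PE[1][1] cycle-by-cycle (with neighbour feeds):
  c0 r0c1: 0 / 0 / 0
  c0 r1c0: 0 / 0 / 0
  c0 r1c1: 0 / 0 / 0
  c1 r0c1: 72 / 9 / 8
  c1 r1c0: 21 / 3 / 7
  c1 r1c1: 0 / 0 / 0
  c2 r0c1: 96 / 6 / 4
  c2 r1c0: 39 / 3 / 6
  c2 r1c1: 24 / 3 / 8
  c3 r0c1: 152 / 7 / 8
  c3 r1c0: 48 / 3 / 3
  c3 r1c1: 36 / 3 / 4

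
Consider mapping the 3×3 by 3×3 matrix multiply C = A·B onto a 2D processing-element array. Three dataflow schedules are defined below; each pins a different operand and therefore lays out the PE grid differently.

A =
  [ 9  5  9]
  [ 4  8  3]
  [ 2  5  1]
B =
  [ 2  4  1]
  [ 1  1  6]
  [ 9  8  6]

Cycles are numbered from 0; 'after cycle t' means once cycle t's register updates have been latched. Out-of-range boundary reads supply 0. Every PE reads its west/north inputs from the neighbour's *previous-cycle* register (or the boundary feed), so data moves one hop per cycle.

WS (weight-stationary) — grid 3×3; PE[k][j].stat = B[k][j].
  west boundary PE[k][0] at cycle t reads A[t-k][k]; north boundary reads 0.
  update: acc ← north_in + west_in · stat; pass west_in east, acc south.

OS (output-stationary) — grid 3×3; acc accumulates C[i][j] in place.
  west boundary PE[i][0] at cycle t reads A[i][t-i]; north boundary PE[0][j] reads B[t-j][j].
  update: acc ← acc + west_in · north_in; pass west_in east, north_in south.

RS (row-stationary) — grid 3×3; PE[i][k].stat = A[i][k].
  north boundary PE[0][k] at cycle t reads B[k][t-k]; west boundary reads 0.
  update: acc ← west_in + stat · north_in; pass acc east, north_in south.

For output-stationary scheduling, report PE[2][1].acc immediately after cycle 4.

PE[2][1].acc = 13

OS (3×3). Following PE[2][1] plus its west/north inputs:
  [0] (1,1) acc=0 (h:0 v:0)
  [0] (2,0) acc=0 (h:0 v:0)
  [0] (2,1) acc=0 (h:0 v:0)
  [1] (1,1) acc=0 (h:0 v:0)
  [1] (2,0) acc=0 (h:0 v:0)
  [1] (2,1) acc=0 (h:0 v:0)
  [2] (1,1) acc=16 (h:4 v:4)
  [2] (2,0) acc=4 (h:2 v:2)
  [2] (2,1) acc=0 (h:0 v:0)
  [3] (1,1) acc=24 (h:8 v:1)
  [3] (2,0) acc=9 (h:5 v:1)
  [3] (2,1) acc=8 (h:2 v:4)
  [4] (1,1) acc=48 (h:3 v:8)
  [4] (2,0) acc=18 (h:1 v:9)
  [4] (2,1) acc=13 (h:5 v:1)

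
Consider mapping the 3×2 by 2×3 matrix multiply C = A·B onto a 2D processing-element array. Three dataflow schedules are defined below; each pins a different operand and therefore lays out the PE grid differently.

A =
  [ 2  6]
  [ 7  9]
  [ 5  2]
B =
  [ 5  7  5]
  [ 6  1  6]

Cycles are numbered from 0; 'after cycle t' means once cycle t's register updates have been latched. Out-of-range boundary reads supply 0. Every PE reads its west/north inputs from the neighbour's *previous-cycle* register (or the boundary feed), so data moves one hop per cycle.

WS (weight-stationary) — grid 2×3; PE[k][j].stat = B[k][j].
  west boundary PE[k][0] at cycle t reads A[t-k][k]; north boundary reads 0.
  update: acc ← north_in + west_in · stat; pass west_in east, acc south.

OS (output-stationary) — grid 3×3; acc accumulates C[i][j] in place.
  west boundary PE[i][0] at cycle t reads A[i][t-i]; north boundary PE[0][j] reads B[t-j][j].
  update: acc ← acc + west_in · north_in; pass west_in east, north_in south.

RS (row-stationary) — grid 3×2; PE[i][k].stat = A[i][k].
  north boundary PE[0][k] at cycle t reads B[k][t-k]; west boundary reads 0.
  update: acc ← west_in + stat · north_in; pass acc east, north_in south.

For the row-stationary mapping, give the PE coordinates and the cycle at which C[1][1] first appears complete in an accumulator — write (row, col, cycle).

(row, col, cycle) = (1, 1, 3)

RS: C[1][1] accumulates in PE[1][1]:
  @0  [1,1]  acc 0  |  →0  ↓0
  @1  [1,1]  acc 0  |  →0  ↓0
  @2  [1,1]  acc 89  |  →89  ↓6
  @3  [1,1]  acc 58  |  →58  ↓1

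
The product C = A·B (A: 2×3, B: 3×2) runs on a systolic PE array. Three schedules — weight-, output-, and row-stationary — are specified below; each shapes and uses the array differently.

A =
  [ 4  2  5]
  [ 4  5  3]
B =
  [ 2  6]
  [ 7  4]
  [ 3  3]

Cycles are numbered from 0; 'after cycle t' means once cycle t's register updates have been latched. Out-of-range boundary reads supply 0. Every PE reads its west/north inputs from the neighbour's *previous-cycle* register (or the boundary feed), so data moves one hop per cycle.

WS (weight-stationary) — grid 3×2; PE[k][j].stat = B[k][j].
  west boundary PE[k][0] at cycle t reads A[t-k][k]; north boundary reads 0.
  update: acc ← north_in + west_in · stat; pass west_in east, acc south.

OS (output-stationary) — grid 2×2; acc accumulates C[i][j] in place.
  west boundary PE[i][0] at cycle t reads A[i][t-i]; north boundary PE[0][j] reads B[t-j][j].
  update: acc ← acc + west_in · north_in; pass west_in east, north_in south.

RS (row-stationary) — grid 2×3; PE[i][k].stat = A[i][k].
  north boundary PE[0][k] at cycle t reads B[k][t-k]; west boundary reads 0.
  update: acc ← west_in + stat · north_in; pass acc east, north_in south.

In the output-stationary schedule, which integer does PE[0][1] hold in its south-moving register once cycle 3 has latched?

Tracing OS — 2×2 array, target PE[0][1]:
  t=0 PE[0][0]: acc=8 h=4 v=2
  t=0 PE[0][1]: acc=0 h=0 v=0
  t=1 PE[0][0]: acc=22 h=2 v=7
  t=1 PE[0][1]: acc=24 h=4 v=6
  t=2 PE[0][0]: acc=37 h=5 v=3
  t=2 PE[0][1]: acc=32 h=2 v=4
  t=3 PE[0][0]: acc=37 h=0 v=0
  t=3 PE[0][1]: acc=47 h=5 v=3

register = 3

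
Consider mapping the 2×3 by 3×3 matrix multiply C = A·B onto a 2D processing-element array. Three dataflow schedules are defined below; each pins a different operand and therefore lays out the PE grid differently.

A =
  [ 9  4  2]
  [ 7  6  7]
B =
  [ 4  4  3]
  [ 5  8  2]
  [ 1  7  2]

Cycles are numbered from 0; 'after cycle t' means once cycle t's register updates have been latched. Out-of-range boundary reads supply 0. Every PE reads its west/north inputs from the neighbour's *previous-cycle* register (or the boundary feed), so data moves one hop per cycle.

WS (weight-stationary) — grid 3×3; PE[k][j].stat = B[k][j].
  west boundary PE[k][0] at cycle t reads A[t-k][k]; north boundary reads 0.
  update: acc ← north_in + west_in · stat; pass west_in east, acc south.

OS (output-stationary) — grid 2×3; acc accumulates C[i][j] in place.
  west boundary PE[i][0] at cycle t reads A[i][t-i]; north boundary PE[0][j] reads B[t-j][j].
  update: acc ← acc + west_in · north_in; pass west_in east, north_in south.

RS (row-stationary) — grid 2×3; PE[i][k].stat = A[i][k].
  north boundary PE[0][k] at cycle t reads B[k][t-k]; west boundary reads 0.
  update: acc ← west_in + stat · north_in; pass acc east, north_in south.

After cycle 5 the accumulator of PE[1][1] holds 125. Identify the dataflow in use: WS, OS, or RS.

dataflow = OS

WS (3×3 grid), PE[1][1]:
  cycle 0: PE[1][1] → acc 0, east 0, south 0
  cycle 1: PE[1][1] → acc 0, east 0, south 0
  cycle 2: PE[1][1] → acc 68, east 4, south 68
  cycle 3: PE[1][1] → acc 76, east 6, south 76
  cycle 4: PE[1][1] → acc 0, east 0, south 0
  cycle 5: PE[1][1] → acc 0, east 0, south 0
OS (2×3 grid), PE[1][1]:
  cycle 0: PE[1][1] → acc 0, east 0, south 0
  cycle 1: PE[1][1] → acc 0, east 0, south 0
  cycle 2: PE[1][1] → acc 28, east 7, south 4
  cycle 3: PE[1][1] → acc 76, east 6, south 8
  cycle 4: PE[1][1] → acc 125, east 7, south 7
  cycle 5: PE[1][1] → acc 125, east 0, south 0
RS (2×3 grid), PE[1][1]:
  cycle 0: PE[1][1] → acc 0, east 0, south 0
  cycle 1: PE[1][1] → acc 0, east 0, south 0
  cycle 2: PE[1][1] → acc 58, east 58, south 5
  cycle 3: PE[1][1] → acc 76, east 76, south 8
  cycle 4: PE[1][1] → acc 33, east 33, south 2
  cycle 5: PE[1][1] → acc 0, east 0, south 0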